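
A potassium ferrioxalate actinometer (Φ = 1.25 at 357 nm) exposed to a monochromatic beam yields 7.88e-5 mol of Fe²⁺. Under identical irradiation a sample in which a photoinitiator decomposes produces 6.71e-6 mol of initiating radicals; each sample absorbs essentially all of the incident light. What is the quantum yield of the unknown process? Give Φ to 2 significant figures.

Φ = 0.11

Photons absorbed by the actinometer: 7.88e-5 / 1.25 = 6.304e-5 mol.
Φ(unknown) = 6.71e-6 / 6.304e-5 = 0.11.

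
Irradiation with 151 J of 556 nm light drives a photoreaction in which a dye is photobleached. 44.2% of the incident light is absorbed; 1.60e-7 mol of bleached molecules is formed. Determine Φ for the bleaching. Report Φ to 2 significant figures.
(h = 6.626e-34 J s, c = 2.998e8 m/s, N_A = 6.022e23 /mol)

Φ = 5.2e-4

Photon energy at 556 nm: hc/λ = (6.626e-34)(2.998e8)/(556e-9) = 3.573e-19 J.
Photons incident: 151 / 3.573e-19 = 4.226e20, i.e. 4.226e20/6.022e23 = 7.018e-4 mol.
Photons absorbed: 0.442 × 7.018e-4 = 3.102e-4 mol.
Φ = 1.60e-7 mol / 3.102e-4 mol photons = 5.2e-4.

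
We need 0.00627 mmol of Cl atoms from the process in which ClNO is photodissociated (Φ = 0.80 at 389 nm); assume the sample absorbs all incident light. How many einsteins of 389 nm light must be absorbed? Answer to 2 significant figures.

7.8×10⁻⁶ einstein

Product: 0.00627 mmol = 6.27×10⁻⁶ mol.
Photons that must be absorbed: 6.27×10⁻⁶ / 0.80 = 7.837×10⁻⁶ mol.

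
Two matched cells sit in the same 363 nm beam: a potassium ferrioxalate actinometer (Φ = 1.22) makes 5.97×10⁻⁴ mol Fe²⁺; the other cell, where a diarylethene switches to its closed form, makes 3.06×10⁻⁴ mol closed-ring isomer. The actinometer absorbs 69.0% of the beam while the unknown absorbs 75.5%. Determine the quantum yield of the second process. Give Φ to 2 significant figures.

Photons absorbed by the actinometer: 5.97×10⁻⁴ / 1.22 = 4.893×10⁻⁴ mol.
Incident flux: 4.893×10⁻⁴ / 0.690 = 7.091×10⁻⁴ einstein.
Absorbed by unknown: 0.755 × 7.091×10⁻⁴ = 5.354×10⁻⁴ mol.
Φ(unknown) = 3.06×10⁻⁴ / 5.354×10⁻⁴ = 0.57.

Φ = 0.57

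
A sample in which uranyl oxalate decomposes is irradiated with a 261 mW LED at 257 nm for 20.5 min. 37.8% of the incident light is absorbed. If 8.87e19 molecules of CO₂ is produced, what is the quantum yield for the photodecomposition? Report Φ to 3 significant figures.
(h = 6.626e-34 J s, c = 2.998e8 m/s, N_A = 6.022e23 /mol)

Φ = 0.565

Product: 8.87e19 / 6.022e23 = 1.473e-4 mol.
Photon energy at 257 nm: hc/λ = (6.626e-34)(2.998e8)/(257e-9) = 7.729e-19 J.
Energy delivered: (261 mW)(1230 s) = 321.0 J.
Photons incident: 321.0 / 7.729e-19 = 4.153e20, i.e. 4.153e20/6.022e23 = 6.896e-4 mol.
Photons absorbed: 0.378 × 6.896e-4 = 2.607e-4 mol.
Φ = 1.473e-4 mol / 2.607e-4 mol photons = 0.565.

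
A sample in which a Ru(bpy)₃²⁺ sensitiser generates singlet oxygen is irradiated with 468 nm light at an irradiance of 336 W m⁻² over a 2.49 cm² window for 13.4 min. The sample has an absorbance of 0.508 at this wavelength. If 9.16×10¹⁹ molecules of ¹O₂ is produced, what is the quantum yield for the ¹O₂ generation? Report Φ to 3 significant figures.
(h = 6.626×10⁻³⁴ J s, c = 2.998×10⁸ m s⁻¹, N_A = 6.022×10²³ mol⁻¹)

Φ = 0.838

Product: 9.16×10¹⁹ / 6.022×10²³ = 1.521×10⁻⁴ mol.
Photon energy at 468 nm: hc/λ = (6.626×10⁻³⁴)(2.998×10⁸)/(468×10⁻⁹) = 4.245×10⁻¹⁹ J.
Energy delivered: (336 W m⁻²)(2.49×10⁻⁴ m²)(804 s) = 67.27 J.
Photons incident: 67.27 / 4.245×10⁻¹⁹ = 1.585×10²⁰, i.e. 1.585×10²⁰/6.022×10²³ = 2.632×10⁻⁴ mol.
Fraction absorbed: 1 − 10^(−0.508) = 0.6895.
Photons absorbed: 0.6895 × 2.632×10⁻⁴ = 1.815×10⁻⁴ mol.
Φ = 1.521×10⁻⁴ mol / 1.815×10⁻⁴ mol photons = 0.838.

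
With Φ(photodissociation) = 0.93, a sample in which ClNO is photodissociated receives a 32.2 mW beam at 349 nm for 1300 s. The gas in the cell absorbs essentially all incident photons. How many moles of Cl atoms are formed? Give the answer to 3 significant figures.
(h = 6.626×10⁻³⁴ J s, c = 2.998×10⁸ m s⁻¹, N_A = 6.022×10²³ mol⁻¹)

Photon energy at 349 nm: hc/λ = (6.626×10⁻³⁴)(2.998×10⁸)/(349×10⁻⁹) = 5.692×10⁻¹⁹ J.
Energy delivered: (32.2 mW)(1300 s) = 41.86 J.
Photons incident: 41.86 / 5.692×10⁻¹⁹ = 7.354×10¹⁹, i.e. 7.354×10¹⁹/6.022×10²³ = 1.221×10⁻⁴ mol.
Product: Φ × n_abs = 0.93 × 1.221×10⁻⁴ = 1.136×10⁻⁴ mol.

1.14×10⁻⁴ mol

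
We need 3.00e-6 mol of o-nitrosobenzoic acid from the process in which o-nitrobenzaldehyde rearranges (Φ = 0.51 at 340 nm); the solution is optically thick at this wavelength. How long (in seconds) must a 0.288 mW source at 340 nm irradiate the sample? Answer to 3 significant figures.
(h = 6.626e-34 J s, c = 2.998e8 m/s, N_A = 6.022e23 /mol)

t ≈ 7190 s

Photons that must be absorbed: 3.00e-6 / 0.51 = 5.882e-6 mol.
Photon energy: hc/λ = 5.843e-19 J; per mole, 3.519e5 J mol⁻¹.
Energy required: 5.882e-6 × 3.519e5 = 2.070 J.
Time: 2.070 J / 0.000288 W = 7190 s.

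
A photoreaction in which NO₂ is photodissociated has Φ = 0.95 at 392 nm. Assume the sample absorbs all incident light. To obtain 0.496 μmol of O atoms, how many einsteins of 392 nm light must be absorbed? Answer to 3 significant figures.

5.22e-7 einstein

Product: 0.496 μmol = 4.96e-7 mol.
Photons that must be absorbed: 4.96e-7 / 0.95 = 5.221e-7 mol.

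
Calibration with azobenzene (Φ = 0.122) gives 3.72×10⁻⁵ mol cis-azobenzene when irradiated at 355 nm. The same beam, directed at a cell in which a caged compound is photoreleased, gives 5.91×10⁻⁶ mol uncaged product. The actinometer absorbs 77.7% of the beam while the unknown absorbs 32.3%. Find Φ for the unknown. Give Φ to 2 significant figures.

Photons absorbed by the actinometer: 3.72×10⁻⁵ / 0.122 = 3.049×10⁻⁴ mol.
Incident flux: 3.049×10⁻⁴ / 0.777 = 3.924×10⁻⁴ einstein.
Absorbed by unknown: 0.323 × 3.924×10⁻⁴ = 1.267×10⁻⁴ mol.
Φ(unknown) = 5.91×10⁻⁶ / 1.267×10⁻⁴ = 0.047.

Φ = 0.047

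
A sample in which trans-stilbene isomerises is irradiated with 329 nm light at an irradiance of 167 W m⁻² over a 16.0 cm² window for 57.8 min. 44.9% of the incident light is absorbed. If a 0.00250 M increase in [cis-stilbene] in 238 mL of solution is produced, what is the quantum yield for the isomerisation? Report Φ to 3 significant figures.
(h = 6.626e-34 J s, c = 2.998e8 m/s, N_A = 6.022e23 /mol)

Φ = 0.520

Product: (0.00250 M)(0.238 L) = 5.950e-4 mol.
Photon energy at 329 nm: hc/λ = (6.626e-34)(2.998e8)/(329e-9) = 6.038e-19 J.
Energy delivered: (167 W m⁻²)(16.0e-4 m²)(3468 s) = 926.6 J.
Photons incident: 926.6 / 6.038e-19 = 1.535e21, i.e. 1.535e21/6.022e23 = 0.002549 mol.
Photons absorbed: 0.449 × 0.002549 = 0.001145 mol.
Φ = 5.950e-4 mol / 0.001145 mol photons = 0.520.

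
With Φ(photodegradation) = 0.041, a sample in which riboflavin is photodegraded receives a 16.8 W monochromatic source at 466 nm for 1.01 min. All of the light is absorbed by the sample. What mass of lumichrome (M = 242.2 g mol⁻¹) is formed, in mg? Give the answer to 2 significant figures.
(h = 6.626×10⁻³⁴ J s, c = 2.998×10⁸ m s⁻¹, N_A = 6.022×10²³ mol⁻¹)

Photon energy at 466 nm: hc/λ = (6.626×10⁻³⁴)(2.998×10⁸)/(466×10⁻⁹) = 4.263×10⁻¹⁹ J.
Energy delivered: (16.8 W)(60.6 s) = 1018 J.
Photons incident: 1018 / 4.263×10⁻¹⁹ = 2.388×10²¹, i.e. 2.388×10²¹/6.022×10²³ = 0.003965 mol.
Product: Φ × n_abs = 0.041 × 0.003965 = 1.626×10⁻⁴ mol.
Mass: 1.626×10⁻⁴ × 242.2 = 0.03938 g = 39 mg.

39 mg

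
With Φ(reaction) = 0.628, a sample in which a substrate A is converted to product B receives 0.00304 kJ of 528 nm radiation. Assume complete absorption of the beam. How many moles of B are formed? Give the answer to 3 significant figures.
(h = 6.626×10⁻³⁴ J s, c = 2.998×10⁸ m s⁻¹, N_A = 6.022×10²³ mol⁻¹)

Photon energy at 528 nm: hc/λ = (6.626×10⁻³⁴)(2.998×10⁸)/(528×10⁻⁹) = 3.762×10⁻¹⁹ J.
Incident energy: 0.00304 kJ = 3.04 J.
Photons incident: 3.04 / 3.762×10⁻¹⁹ = 8.081×10¹⁸, i.e. 8.081×10¹⁸/6.022×10²³ = 1.342×10⁻⁵ mol.
Product: Φ × n_abs = 0.628 × 1.342×10⁻⁵ = 8.428×10⁻⁶ mol.

8.43×10⁻⁶ mol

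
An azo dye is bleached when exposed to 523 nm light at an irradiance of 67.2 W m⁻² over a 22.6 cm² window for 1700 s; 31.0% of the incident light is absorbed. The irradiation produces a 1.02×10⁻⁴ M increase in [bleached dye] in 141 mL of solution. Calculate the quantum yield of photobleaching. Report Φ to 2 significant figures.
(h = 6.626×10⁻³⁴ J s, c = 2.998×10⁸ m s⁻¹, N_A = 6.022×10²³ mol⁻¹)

Φ = 0.041

Product: (1.02×10⁻⁴ M)(0.141 L) = 1.438×10⁻⁵ mol.
Photon energy at 523 nm: hc/λ = (6.626×10⁻³⁴)(2.998×10⁸)/(523×10⁻⁹) = 3.798×10⁻¹⁹ J.
Energy delivered: (67.2 W m⁻²)(22.6×10⁻⁴ m²)(1700 s) = 258.2 J.
Photons incident: 258.2 / 3.798×10⁻¹⁹ = 6.798×10²⁰, i.e. 6.798×10²⁰/6.022×10²³ = 0.001129 mol.
Photons absorbed: 0.310 × 0.001129 = 3.500×10⁻⁴ mol.
Φ = 1.438×10⁻⁵ mol / 3.500×10⁻⁴ mol photons = 0.041.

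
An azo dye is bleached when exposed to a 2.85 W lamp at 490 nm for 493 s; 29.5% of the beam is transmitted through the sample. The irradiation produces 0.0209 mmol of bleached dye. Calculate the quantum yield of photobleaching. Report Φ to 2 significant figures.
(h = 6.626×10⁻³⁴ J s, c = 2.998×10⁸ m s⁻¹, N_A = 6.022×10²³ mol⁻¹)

Φ = 0.0052

Product: 0.0209 mmol = 2.09×10⁻⁵ mol.
Photon energy at 490 nm: hc/λ = (6.626×10⁻³⁴)(2.998×10⁸)/(490×10⁻⁹) = 4.054×10⁻¹⁹ J.
Energy delivered: (2.85 W)(493 s) = 1405 J.
Photons incident: 1405 / 4.054×10⁻¹⁹ = 3.466×10²¹, i.e. 3.466×10²¹/6.022×10²³ = 0.005756 mol.
Fraction absorbed: 1 − 29.5/100 = 0.7050.
Photons absorbed: 0.7050 × 0.005756 = 0.004058 mol.
Φ = 2.09×10⁻⁵ mol / 0.004058 mol photons = 0.0052.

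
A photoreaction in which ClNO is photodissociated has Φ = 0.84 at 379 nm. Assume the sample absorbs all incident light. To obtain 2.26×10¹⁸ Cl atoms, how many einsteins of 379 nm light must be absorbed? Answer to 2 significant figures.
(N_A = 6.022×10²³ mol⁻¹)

Product: 2.26×10¹⁸ / 6.022×10²³ = 3.753×10⁻⁶ mol.
Photons that must be absorbed: 3.753×10⁻⁶ / 0.84 = 4.468×10⁻⁶ mol.

4.5×10⁻⁶ einstein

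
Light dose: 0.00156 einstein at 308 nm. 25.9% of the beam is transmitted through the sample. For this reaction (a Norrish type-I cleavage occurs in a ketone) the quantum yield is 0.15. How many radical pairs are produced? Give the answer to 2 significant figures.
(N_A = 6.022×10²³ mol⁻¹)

Fraction absorbed: 1 − 25.9/100 = 0.7410.
Photons absorbed: 0.7410 × 0.00156 = 0.001156 mol.
Product: Φ × n_abs = 0.15 × 0.001156 = 1.734×10⁻⁴ mol.
As a count: 1.734×10⁻⁴ × 6.022×10²³ = 1.0×10²⁰.

1.0×10²⁰ radical pairs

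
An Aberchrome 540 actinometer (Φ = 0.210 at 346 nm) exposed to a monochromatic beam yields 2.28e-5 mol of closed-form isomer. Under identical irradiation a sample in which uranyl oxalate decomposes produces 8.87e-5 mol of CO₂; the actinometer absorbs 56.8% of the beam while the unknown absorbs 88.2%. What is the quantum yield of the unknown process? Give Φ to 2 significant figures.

Φ = 0.53

Photons absorbed by the actinometer: 2.28e-5 / 0.210 = 1.086e-4 mol.
Incident flux: 1.086e-4 / 0.568 = 1.912e-4 einstein.
Absorbed by unknown: 0.882 × 1.912e-4 = 1.686e-4 mol.
Φ(unknown) = 8.87e-5 / 1.686e-4 = 0.53.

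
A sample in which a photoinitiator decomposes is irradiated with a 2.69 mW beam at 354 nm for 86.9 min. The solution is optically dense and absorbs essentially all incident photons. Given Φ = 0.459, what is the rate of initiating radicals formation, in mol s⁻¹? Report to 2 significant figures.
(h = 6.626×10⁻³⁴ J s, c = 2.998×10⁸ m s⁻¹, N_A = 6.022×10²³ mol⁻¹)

3.7×10⁻⁹ mol s⁻¹

Photon energy at 354 nm: hc/λ = (6.626×10⁻³⁴)(2.998×10⁸)/(354×10⁻⁹) = 5.612×10⁻¹⁹ J.
Energy delivered: (2.69 mW)(5214 s) = 14.03 J.
Photons incident: 14.03 / 5.612×10⁻¹⁹ = 2.500×10¹⁹, i.e. 2.500×10¹⁹/6.022×10²³ = 4.151×10⁻⁵ mol.
Product formed: 0.459 × 4.151×10⁻⁵ = 1.905×10⁻⁵ mol.
Rate: 1.905×10⁻⁵ / 5214 s = 3.7×10⁻⁹ mol s⁻¹.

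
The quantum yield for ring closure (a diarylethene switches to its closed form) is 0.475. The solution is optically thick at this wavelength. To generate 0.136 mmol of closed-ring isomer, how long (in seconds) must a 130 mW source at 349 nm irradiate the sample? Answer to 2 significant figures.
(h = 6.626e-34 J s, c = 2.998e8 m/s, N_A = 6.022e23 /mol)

t ≈ 750 s

Product: 0.136 mmol = 1.36e-4 mol.
Photons that must be absorbed: 1.36e-4 / 0.475 = 2.863e-4 mol.
Photon energy: hc/λ = 5.692e-19 J; per mole, 3.428e5 J mol⁻¹.
Energy required: 2.863e-4 × 3.428e5 = 98.14 J.
Time: 98.14 J / 0.13 W = 750 s.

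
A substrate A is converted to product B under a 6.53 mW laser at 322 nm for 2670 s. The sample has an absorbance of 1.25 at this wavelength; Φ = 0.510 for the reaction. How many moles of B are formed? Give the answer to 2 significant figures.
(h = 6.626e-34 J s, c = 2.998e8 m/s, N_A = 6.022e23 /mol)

Photon energy at 322 nm: hc/λ = (6.626e-34)(2.998e8)/(322e-9) = 6.169e-19 J.
Energy delivered: (6.53 mW)(2670 s) = 17.44 J.
Photons incident: 17.44 / 6.169e-19 = 2.827e19, i.e. 2.827e19/6.022e23 = 4.694e-5 mol.
Fraction absorbed: 1 − 10^(−1.25) = 0.9438.
Photons absorbed: 0.9438 × 4.694e-5 = 4.430e-5 mol.
Product: Φ × n_abs = 0.510 × 4.430e-5 = 2.259e-5 mol.

2.3e-5 mol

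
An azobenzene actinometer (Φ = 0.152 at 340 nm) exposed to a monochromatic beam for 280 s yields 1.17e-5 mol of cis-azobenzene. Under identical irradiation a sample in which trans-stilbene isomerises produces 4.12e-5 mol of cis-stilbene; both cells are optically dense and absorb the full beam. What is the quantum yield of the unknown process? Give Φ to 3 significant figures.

Φ = 0.535

Photons absorbed by the actinometer: 1.17e-5 / 0.152 = 7.697e-5 mol.
Φ(unknown) = 4.12e-5 / 7.697e-5 = 0.535.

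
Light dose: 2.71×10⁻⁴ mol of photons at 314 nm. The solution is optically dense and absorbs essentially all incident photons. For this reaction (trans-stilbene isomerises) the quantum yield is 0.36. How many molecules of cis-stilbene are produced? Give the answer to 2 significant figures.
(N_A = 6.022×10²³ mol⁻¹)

5.9×10¹⁹ molecules

Product: Φ × n_abs = 0.36 × 2.71×10⁻⁴ = 9.756×10⁻⁵ mol.
As a count: 9.756×10⁻⁵ × 6.022×10²³ = 5.9×10¹⁹.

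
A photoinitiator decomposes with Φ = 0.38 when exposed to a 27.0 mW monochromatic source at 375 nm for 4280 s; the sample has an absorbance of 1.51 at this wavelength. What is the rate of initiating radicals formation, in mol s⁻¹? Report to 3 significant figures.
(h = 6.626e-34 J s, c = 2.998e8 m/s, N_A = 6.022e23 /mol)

Photon energy at 375 nm: hc/λ = (6.626e-34)(2.998e8)/(375e-9) = 5.297e-19 J.
Energy delivered: (27.0 mW)(4280 s) = 115.6 J.
Photons incident: 115.6 / 5.297e-19 = 2.182e20, i.e. 2.182e20/6.022e23 = 3.623e-4 mol.
Fraction absorbed: 1 − 10^(−1.51) = 0.9691.
Photons absorbed: 0.9691 × 3.623e-4 = 3.511e-4 mol.
Product formed: 0.38 × 3.511e-4 = 1.334e-4 mol.
Rate: 1.334e-4 / 4280 s = 3.12e-8 mol s⁻¹.

3.12e-8 mol s⁻¹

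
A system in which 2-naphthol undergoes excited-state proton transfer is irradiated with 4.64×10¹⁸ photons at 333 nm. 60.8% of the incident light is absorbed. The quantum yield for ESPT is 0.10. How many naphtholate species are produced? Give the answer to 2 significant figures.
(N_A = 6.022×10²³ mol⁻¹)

Moles of photons: 4.64×10¹⁸ / 6.022×10²³ = 7.705×10⁻⁶ mol.
Photons absorbed: 0.608 × 7.705×10⁻⁶ = 4.685×10⁻⁶ mol.
Product: Φ × n_abs = 0.10 × 4.685×10⁻⁶ = 4.685×10⁻⁷ mol.
As a count: 4.685×10⁻⁷ × 6.022×10²³ = 2.8×10¹⁷.

2.8×10¹⁷ species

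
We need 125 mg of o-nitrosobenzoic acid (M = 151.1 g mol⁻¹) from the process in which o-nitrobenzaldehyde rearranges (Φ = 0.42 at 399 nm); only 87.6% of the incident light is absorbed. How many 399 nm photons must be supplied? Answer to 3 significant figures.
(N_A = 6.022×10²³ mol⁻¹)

1.35×10²¹ photons

Product: 125 mg / 151.1 g mol⁻¹ = 8.273×10⁻⁴ mol.
Photons that must be absorbed: 8.273×10⁻⁴ / 0.42 = 0.001970 mol.
Incident photons needed: 0.001970 / 0.876 = 0.002249 mol.
Photon count: 0.002249 × 6.022×10²³ = 1.35×10²¹.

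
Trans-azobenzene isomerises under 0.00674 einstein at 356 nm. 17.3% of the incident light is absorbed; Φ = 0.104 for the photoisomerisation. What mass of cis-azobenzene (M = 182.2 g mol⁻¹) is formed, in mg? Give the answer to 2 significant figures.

Photons absorbed: 0.173 × 0.00674 = 0.001166 mol.
Product: Φ × n_abs = 0.104 × 0.001166 = 1.213e-4 mol.
Mass: 1.213e-4 × 182.2 = 0.02210 g = 22 mg.

22 mg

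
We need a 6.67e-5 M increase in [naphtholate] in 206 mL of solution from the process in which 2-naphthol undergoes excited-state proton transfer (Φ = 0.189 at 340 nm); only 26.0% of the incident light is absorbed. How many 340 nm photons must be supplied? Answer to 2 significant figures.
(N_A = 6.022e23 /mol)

Product: (6.67e-5 M)(0.206 L) = 1.374e-5 mol.
Photons that must be absorbed: 1.374e-5 / 0.189 = 7.270e-5 mol.
Incident photons needed: 7.270e-5 / 0.260 = 2.796e-4 mol.
Photon count: 2.796e-4 × 6.022e23 = 1.7e20.

1.7e20 photons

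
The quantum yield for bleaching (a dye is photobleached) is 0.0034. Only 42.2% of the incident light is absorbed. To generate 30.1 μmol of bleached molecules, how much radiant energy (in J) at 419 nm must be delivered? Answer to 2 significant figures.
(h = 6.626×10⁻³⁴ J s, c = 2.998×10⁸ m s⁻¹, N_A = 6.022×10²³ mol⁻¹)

6000 J

Product: 30.1 μmol = 3.01×10⁻⁵ mol.
Photons that must be absorbed: 3.01×10⁻⁵ / 0.0034 = 0.008853 mol.
Incident photons needed: 0.008853 / 0.422 = 0.02098 mol.
Photon energy: hc/λ = 4.741×10⁻¹⁹ J; per mole, 2.855×10⁵ J mol⁻¹.
Energy required: 0.02098 × 2.855×10⁵ = 6000 J.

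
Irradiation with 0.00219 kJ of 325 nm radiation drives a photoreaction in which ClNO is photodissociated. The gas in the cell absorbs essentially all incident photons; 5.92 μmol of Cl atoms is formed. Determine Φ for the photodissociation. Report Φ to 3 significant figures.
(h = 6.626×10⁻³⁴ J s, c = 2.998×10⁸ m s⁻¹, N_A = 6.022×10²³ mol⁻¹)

Product: 5.92 μmol = 5.92×10⁻⁶ mol.
Photon energy at 325 nm: hc/λ = (6.626×10⁻³⁴)(2.998×10⁸)/(325×10⁻⁹) = 6.112×10⁻¹⁹ J.
Incident energy: 0.00219 kJ = 2.19 J.
Photons incident: 2.19 / 6.112×10⁻¹⁹ = 3.583×10¹⁸, i.e. 3.583×10¹⁸/6.022×10²³ = 5.950×10⁻⁶ mol.
Φ = 5.92×10⁻⁶ mol / 5.950×10⁻⁶ mol photons = 0.995.

Φ = 0.995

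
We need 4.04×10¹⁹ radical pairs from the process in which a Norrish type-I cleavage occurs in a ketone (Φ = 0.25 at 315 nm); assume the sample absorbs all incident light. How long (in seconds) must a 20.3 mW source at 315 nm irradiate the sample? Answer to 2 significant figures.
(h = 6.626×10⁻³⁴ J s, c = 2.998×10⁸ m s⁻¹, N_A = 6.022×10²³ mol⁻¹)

t ≈ 5000 s

Product: 4.04×10¹⁹ / 6.022×10²³ = 6.709×10⁻⁵ mol.
Photons that must be absorbed: 6.709×10⁻⁵ / 0.25 = 2.684×10⁻⁴ mol.
Photon energy: hc/λ = 6.306×10⁻¹⁹ J; per mole, 3.797×10⁵ J mol⁻¹.
Energy required: 2.684×10⁻⁴ × 3.797×10⁵ = 101.9 J.
Time: 101.9 J / 0.0203 W = 5000 s.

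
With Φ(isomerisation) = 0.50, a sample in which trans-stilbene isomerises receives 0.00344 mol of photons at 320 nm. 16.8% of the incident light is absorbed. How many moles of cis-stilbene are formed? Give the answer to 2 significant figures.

2.9e-4 mol

Photons absorbed: 0.168 × 0.00344 = 5.779e-4 mol.
Product: Φ × n_abs = 0.50 × 5.779e-4 = 2.890e-4 mol.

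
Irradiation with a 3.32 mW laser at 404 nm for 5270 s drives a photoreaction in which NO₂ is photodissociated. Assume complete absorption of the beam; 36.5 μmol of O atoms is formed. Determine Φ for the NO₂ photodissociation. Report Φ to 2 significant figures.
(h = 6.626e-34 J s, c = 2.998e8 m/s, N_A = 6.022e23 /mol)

Product: 36.5 μmol = 3.65e-5 mol.
Photon energy at 404 nm: hc/λ = (6.626e-34)(2.998e8)/(404e-9) = 4.917e-19 J.
Energy delivered: (3.32 mW)(5270 s) = 17.50 J.
Photons incident: 17.50 / 4.917e-19 = 3.559e19, i.e. 3.559e19/6.022e23 = 5.910e-5 mol.
Φ = 3.65e-5 mol / 5.910e-5 mol photons = 0.62.

Φ = 0.62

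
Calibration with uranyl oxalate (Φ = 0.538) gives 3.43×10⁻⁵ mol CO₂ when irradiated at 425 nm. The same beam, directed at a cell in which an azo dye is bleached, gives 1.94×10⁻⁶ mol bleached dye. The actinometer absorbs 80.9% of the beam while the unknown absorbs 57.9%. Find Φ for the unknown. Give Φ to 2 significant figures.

Photons absorbed by the actinometer: 3.43×10⁻⁵ / 0.538 = 6.375×10⁻⁵ mol.
Incident flux: 6.375×10⁻⁵ / 0.809 = 7.880×10⁻⁵ einstein.
Absorbed by unknown: 0.579 × 7.880×10⁻⁵ = 4.563×10⁻⁵ mol.
Φ(unknown) = 1.94×10⁻⁶ / 4.563×10⁻⁵ = 0.043.

Φ = 0.043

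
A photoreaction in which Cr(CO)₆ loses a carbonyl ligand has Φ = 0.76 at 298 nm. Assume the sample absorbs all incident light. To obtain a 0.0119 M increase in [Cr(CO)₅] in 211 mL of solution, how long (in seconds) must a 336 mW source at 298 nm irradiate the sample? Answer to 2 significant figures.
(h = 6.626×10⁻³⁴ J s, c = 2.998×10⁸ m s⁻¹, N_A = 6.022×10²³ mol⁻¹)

t ≈ 3900 s

Product: (0.0119 M)(0.211 L) = 0.002511 mol.
Photons that must be absorbed: 0.002511 / 0.76 = 0.003304 mol.
Photon energy: hc/λ = 6.666×10⁻¹⁹ J; per mole, 4.014×10⁵ J mol⁻¹.
Energy required: 0.003304 × 4.014×10⁵ = 1326 J.
Time: 1326 J / 0.336 W = 3900 s.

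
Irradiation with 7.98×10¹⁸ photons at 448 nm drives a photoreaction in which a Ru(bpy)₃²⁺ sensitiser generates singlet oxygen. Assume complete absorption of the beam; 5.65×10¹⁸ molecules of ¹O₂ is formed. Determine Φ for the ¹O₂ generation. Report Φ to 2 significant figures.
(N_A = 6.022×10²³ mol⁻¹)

Product: 5.65×10¹⁸ / 6.022×10²³ = 9.382×10⁻⁶ mol.
Moles of photons: 7.98×10¹⁸ / 6.022×10²³ = 1.325×10⁻⁵ mol.
Φ = 9.382×10⁻⁶ mol / 1.325×10⁻⁵ mol photons = 0.71.

Φ = 0.71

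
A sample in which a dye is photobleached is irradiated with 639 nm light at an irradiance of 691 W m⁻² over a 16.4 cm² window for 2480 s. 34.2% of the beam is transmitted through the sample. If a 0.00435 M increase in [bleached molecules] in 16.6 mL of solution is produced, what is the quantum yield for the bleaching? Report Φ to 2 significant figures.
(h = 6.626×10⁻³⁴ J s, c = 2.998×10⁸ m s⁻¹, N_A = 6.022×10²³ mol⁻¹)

Product: (0.00435 M)(0.0166 L) = 7.221×10⁻⁵ mol.
Photon energy at 639 nm: hc/λ = (6.626×10⁻³⁴)(2.998×10⁸)/(639×10⁻⁹) = 3.109×10⁻¹⁹ J.
Energy delivered: (691 W m⁻²)(16.4×10⁻⁴ m²)(2480 s) = 2810 J.
Photons incident: 2810 / 3.109×10⁻¹⁹ = 9.038×10²¹, i.e. 9.038×10²¹/6.022×10²³ = 0.01501 mol.
Fraction absorbed: 1 − 34.2/100 = 0.6580.
Photons absorbed: 0.6580 × 0.01501 = 0.009877 mol.
Φ = 7.221×10⁻⁵ mol / 0.009877 mol photons = 0.0073.

Φ = 0.0073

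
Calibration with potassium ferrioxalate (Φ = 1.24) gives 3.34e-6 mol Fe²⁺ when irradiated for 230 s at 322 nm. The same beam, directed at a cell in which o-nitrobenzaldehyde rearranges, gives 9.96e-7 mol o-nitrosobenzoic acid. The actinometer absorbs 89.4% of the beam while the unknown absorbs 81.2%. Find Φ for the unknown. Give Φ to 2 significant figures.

Photons absorbed by the actinometer: 3.34e-6 / 1.24 = 2.694e-6 mol.
Incident flux: 2.694e-6 / 0.894 = 3.013e-6 einstein.
Absorbed by unknown: 0.812 × 3.013e-6 = 2.447e-6 mol.
Φ(unknown) = 9.96e-7 / 2.447e-6 = 0.41.

Φ = 0.41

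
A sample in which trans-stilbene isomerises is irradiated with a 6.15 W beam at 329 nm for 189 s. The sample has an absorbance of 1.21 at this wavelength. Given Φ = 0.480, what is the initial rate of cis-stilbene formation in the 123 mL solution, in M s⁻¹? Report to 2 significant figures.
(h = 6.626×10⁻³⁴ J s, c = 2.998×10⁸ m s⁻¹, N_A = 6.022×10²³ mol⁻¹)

Photon energy at 329 nm: hc/λ = (6.626×10⁻³⁴)(2.998×10⁸)/(329×10⁻⁹) = 6.038×10⁻¹⁹ J.
Energy delivered: (6.15 W)(189 s) = 1162 J.
Photons incident: 1162 / 6.038×10⁻¹⁹ = 1.924×10²¹, i.e. 1.924×10²¹/6.022×10²³ = 0.003195 mol.
Fraction absorbed: 1 − 10^(−1.21) = 0.9383.
Photons absorbed: 0.9383 × 0.003195 = 0.002998 mol.
Product formed: 0.480 × 0.002998 = 0.001439 mol.
Rate: 0.001439 mol / (189 s × 0.123 L) = 6.2×10⁻⁵ M s⁻¹.

6.2×10⁻⁵ M s⁻¹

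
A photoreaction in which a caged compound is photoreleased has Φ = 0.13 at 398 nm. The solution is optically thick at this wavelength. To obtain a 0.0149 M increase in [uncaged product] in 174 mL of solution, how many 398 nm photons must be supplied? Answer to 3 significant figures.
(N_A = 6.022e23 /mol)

1.20e22 photons

Product: (0.0149 M)(0.174 L) = 0.002593 mol.
Photons that must be absorbed: 0.002593 / 0.13 = 0.01995 mol.
Photon count: 0.01995 × 6.022e23 = 1.20e22.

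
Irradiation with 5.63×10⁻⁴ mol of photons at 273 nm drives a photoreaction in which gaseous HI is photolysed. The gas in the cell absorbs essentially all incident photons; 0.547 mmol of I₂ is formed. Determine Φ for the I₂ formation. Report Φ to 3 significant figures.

Product: 0.547 mmol = 5.47×10⁻⁴ mol.
Φ = 5.47×10⁻⁴ mol / 5.63×10⁻⁴ mol photons = 0.972.

Φ = 0.972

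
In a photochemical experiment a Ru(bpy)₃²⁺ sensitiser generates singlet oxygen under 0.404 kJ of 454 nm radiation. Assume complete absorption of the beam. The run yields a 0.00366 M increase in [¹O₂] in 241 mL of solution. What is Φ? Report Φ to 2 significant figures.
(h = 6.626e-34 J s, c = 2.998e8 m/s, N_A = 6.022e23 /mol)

Φ = 0.58

Product: (0.00366 M)(0.241 L) = 8.821e-4 mol.
Photon energy at 454 nm: hc/λ = (6.626e-34)(2.998e8)/(454e-9) = 4.375e-19 J.
Incident energy: 0.404 kJ = 404 J.
Photons incident: 404 / 4.375e-19 = 9.234e20, i.e. 9.234e20/6.022e23 = 0.001533 mol.
Φ = 8.821e-4 mol / 0.001533 mol photons = 0.58.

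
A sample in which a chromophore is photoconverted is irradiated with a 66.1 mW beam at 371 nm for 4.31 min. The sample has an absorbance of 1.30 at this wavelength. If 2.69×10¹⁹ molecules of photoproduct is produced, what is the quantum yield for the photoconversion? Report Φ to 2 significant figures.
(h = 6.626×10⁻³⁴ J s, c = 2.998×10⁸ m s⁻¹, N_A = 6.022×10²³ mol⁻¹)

Φ = 0.89

Product: 2.69×10¹⁹ / 6.022×10²³ = 4.467×10⁻⁵ mol.
Photon energy at 371 nm: hc/λ = (6.626×10⁻³⁴)(2.998×10⁸)/(371×10⁻⁹) = 5.354×10⁻¹⁹ J.
Energy delivered: (66.1 mW)(258.6 s) = 17.09 J.
Photons incident: 17.09 / 5.354×10⁻¹⁹ = 3.192×10¹⁹, i.e. 3.192×10¹⁹/6.022×10²³ = 5.301×10⁻⁵ mol.
Fraction absorbed: 1 − 10^(−1.30) = 0.9499.
Photons absorbed: 0.9499 × 5.301×10⁻⁵ = 5.035×10⁻⁵ mol.
Φ = 4.467×10⁻⁵ mol / 5.035×10⁻⁵ mol photons = 0.89.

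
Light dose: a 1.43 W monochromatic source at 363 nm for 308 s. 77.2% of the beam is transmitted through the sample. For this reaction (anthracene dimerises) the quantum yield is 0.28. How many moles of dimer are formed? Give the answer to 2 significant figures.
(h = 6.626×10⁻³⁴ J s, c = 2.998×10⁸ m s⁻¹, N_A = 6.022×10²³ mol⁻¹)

Photon energy at 363 nm: hc/λ = (6.626×10⁻³⁴)(2.998×10⁸)/(363×10⁻⁹) = 5.472×10⁻¹⁹ J.
Energy delivered: (1.43 W)(308 s) = 440.4 J.
Photons incident: 440.4 / 5.472×10⁻¹⁹ = 8.048×10²⁰, i.e. 8.048×10²⁰/6.022×10²³ = 0.001336 mol.
Fraction absorbed: 1 − 77.2/100 = 0.2280.
Photons absorbed: 0.2280 × 0.001336 = 3.046×10⁻⁴ mol.
Product: Φ × n_abs = 0.28 × 3.046×10⁻⁴ = 8.529×10⁻⁵ mol.

8.5×10⁻⁵ mol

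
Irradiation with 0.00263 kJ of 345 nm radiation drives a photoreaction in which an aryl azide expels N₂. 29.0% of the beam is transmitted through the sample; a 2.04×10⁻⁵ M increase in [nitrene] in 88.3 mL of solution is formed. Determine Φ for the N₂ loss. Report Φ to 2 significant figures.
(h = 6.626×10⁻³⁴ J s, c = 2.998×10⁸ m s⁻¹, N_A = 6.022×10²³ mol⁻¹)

Φ = 0.33

Product: (2.04×10⁻⁵ M)(0.0883 L) = 1.801×10⁻⁶ mol.
Photon energy at 345 nm: hc/λ = (6.626×10⁻³⁴)(2.998×10⁸)/(345×10⁻⁹) = 5.758×10⁻¹⁹ J.
Incident energy: 0.00263 kJ = 2.63 J.
Photons incident: 2.63 / 5.758×10⁻¹⁹ = 4.568×10¹⁸, i.e. 4.568×10¹⁸/6.022×10²³ = 7.586×10⁻⁶ mol.
Fraction absorbed: 1 − 29.0/100 = 0.7100.
Photons absorbed: 0.7100 × 7.586×10⁻⁶ = 5.386×10⁻⁶ mol.
Φ = 1.801×10⁻⁶ mol / 5.386×10⁻⁶ mol photons = 0.33.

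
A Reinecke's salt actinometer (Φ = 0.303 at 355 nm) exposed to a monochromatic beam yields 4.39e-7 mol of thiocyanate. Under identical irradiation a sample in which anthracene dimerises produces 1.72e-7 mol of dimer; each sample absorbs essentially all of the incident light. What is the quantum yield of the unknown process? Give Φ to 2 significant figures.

Φ = 0.12

Photons absorbed by the actinometer: 4.39e-7 / 0.303 = 1.449e-6 mol.
Φ(unknown) = 1.72e-7 / 1.449e-6 = 0.12.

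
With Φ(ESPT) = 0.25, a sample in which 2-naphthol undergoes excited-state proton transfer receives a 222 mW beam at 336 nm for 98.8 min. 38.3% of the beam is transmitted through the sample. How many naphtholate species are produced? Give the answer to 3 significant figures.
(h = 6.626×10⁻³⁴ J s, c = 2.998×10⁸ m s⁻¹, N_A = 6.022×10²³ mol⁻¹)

Photon energy at 336 nm: hc/λ = (6.626×10⁻³⁴)(2.998×10⁸)/(336×10⁻⁹) = 5.912×10⁻¹⁹ J.
Energy delivered: (222 mW)(5928 s) = 1316 J.
Photons incident: 1316 / 5.912×10⁻¹⁹ = 2.226×10²¹, i.e. 2.226×10²¹/6.022×10²³ = 0.003696 mol.
Fraction absorbed: 1 − 38.3/100 = 0.6170.
Photons absorbed: 0.6170 × 0.003696 = 0.002280 mol.
Product: Φ × n_abs = 0.25 × 0.002280 = 5.700×10⁻⁴ mol.
As a count: 5.700×10⁻⁴ × 6.022×10²³ = 3.43×10²⁰.

3.43×10²⁰ species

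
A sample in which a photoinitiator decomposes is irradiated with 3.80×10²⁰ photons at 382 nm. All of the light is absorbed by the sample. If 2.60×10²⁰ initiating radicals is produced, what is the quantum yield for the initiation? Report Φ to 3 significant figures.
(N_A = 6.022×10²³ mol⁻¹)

Product: 2.60×10²⁰ / 6.022×10²³ = 4.318×10⁻⁴ mol.
Moles of photons: 3.80×10²⁰ / 6.022×10²³ = 6.310×10⁻⁴ mol.
Φ = 4.318×10⁻⁴ mol / 6.310×10⁻⁴ mol photons = 0.684.

Φ = 0.684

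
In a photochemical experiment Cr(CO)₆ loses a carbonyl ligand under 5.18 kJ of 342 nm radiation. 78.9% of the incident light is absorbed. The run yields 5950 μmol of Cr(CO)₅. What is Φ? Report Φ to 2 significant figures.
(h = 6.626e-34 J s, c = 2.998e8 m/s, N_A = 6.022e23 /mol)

Product: 5950 μmol = 0.00595 mol.
Photon energy at 342 nm: hc/λ = (6.626e-34)(2.998e8)/(342e-9) = 5.808e-19 J.
Incident energy: 5.18 kJ = 5180 J.
Photons incident: 5180 / 5.808e-19 = 8.919e21, i.e. 8.919e21/6.022e23 = 0.01481 mol.
Photons absorbed: 0.789 × 0.01481 = 0.01169 mol.
Φ = 0.00595 mol / 0.01169 mol photons = 0.51.

Φ = 0.51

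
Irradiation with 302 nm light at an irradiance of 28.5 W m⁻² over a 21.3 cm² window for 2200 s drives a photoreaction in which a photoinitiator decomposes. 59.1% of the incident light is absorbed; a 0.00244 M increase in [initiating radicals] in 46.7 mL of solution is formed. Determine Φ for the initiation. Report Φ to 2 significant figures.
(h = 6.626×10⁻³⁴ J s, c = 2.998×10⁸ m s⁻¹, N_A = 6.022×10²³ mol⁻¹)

Φ = 0.57

Product: (0.00244 M)(0.0467 L) = 1.139×10⁻⁴ mol.
Photon energy at 302 nm: hc/λ = (6.626×10⁻³⁴)(2.998×10⁸)/(302×10⁻⁹) = 6.578×10⁻¹⁹ J.
Energy delivered: (28.5 W m⁻²)(21.3×10⁻⁴ m²)(2200 s) = 133.6 J.
Photons incident: 133.6 / 6.578×10⁻¹⁹ = 2.031×10²⁰, i.e. 2.031×10²⁰/6.022×10²³ = 3.373×10⁻⁴ mol.
Photons absorbed: 0.591 × 3.373×10⁻⁴ = 1.993×10⁻⁴ mol.
Φ = 1.139×10⁻⁴ mol / 1.993×10⁻⁴ mol photons = 0.57.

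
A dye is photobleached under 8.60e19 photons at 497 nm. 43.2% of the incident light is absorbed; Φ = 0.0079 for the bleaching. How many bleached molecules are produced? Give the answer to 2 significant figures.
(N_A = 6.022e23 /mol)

Moles of photons: 8.60e19 / 6.022e23 = 1.428e-4 mol.
Photons absorbed: 0.432 × 1.428e-4 = 6.169e-5 mol.
Product: Φ × n_abs = 0.0079 × 6.169e-5 = 4.874e-7 mol.
As a count: 4.874e-7 × 6.022e23 = 2.9e17.

2.9e17 bleached molecules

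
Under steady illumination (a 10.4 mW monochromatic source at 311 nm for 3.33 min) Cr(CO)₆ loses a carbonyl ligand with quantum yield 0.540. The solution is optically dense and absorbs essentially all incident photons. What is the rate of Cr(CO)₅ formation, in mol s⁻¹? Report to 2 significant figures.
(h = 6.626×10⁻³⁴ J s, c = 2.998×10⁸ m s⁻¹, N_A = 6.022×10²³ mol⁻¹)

1.5×10⁻⁸ mol s⁻¹

Photon energy at 311 nm: hc/λ = (6.626×10⁻³⁴)(2.998×10⁸)/(311×10⁻⁹) = 6.387×10⁻¹⁹ J.
Energy delivered: (10.4 mW)(199.8 s) = 2.078 J.
Photons incident: 2.078 / 6.387×10⁻¹⁹ = 3.253×10¹⁸, i.e. 3.253×10¹⁸/6.022×10²³ = 5.402×10⁻⁶ mol.
Product formed: 0.540 × 5.402×10⁻⁶ = 2.917×10⁻⁶ mol.
Rate: 2.917×10⁻⁶ / 199.8 s = 1.5×10⁻⁸ mol s⁻¹.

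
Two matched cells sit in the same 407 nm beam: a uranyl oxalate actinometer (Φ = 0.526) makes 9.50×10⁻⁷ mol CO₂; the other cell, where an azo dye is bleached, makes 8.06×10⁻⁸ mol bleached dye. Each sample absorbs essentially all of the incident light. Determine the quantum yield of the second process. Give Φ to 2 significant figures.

Φ = 0.045

Photons absorbed by the actinometer: 9.50×10⁻⁷ / 0.526 = 1.806×10⁻⁶ mol.
Φ(unknown) = 8.06×10⁻⁸ / 1.806×10⁻⁶ = 0.045.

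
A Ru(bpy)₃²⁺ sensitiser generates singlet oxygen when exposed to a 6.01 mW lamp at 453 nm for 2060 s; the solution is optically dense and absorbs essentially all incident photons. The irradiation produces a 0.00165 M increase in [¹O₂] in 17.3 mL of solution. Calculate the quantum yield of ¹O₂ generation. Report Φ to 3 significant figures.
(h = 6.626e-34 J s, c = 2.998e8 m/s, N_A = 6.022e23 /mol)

Product: (0.00165 M)(0.0173 L) = 2.855e-5 mol.
Photon energy at 453 nm: hc/λ = (6.626e-34)(2.998e8)/(453e-9) = 4.385e-19 J.
Energy delivered: (6.01 mW)(2060 s) = 12.38 J.
Photons incident: 12.38 / 4.385e-19 = 2.823e19, i.e. 2.823e19/6.022e23 = 4.688e-5 mol.
Φ = 2.855e-5 mol / 4.688e-5 mol photons = 0.609.

Φ = 0.609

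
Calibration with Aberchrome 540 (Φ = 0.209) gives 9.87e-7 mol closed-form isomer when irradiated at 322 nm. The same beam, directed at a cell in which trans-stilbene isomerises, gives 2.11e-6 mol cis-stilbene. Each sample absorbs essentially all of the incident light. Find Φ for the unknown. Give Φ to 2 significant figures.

Φ = 0.45

Photons absorbed by the actinometer: 9.87e-7 / 0.209 = 4.722e-6 mol.
Φ(unknown) = 2.11e-6 / 4.722e-6 = 0.45.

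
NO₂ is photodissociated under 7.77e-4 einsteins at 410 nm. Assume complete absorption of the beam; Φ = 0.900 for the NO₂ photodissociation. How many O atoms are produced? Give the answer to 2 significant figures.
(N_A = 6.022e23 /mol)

4.2e20 atoms

Product: Φ × n_abs = 0.900 × 7.77e-4 = 6.993e-4 mol.
As a count: 6.993e-4 × 6.022e23 = 4.2e20.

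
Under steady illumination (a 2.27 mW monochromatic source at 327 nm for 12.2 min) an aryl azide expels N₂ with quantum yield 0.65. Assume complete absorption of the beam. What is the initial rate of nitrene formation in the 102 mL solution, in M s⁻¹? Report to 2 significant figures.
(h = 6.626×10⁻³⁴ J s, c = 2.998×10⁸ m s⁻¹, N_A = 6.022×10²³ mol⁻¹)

Photon energy at 327 nm: hc/λ = (6.626×10⁻³⁴)(2.998×10⁸)/(327×10⁻⁹) = 6.075×10⁻¹⁹ J.
Energy delivered: (2.27 mW)(732 s) = 1.662 J.
Photons incident: 1.662 / 6.075×10⁻¹⁹ = 2.736×10¹⁸, i.e. 2.736×10¹⁸/6.022×10²³ = 4.543×10⁻⁶ mol.
Product formed: 0.65 × 4.543×10⁻⁶ = 2.953×10⁻⁶ mol.
Rate: 2.953×10⁻⁶ mol / (732 s × 0.102 L) = 4.0×10⁻⁸ M s⁻¹.

4.0×10⁻⁸ M s⁻¹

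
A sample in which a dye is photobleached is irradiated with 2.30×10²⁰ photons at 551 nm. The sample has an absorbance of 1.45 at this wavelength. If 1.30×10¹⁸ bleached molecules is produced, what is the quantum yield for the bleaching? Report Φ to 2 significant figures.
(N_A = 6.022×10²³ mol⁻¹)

Product: 1.30×10¹⁸ / 6.022×10²³ = 2.159×10⁻⁶ mol.
Moles of photons: 2.30×10²⁰ / 6.022×10²³ = 3.819×10⁻⁴ mol.
Fraction absorbed: 1 − 10^(−1.45) = 0.9645.
Photons absorbed: 0.9645 × 3.819×10⁻⁴ = 3.683×10⁻⁴ mol.
Φ = 2.159×10⁻⁶ mol / 3.683×10⁻⁴ mol photons = 0.0059.

Φ = 0.0059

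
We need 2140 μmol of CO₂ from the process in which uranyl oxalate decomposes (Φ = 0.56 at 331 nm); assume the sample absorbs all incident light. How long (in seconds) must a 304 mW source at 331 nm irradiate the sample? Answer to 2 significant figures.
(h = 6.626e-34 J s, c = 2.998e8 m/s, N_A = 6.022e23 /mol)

Product: 2140 μmol = 0.00214 mol.
Photons that must be absorbed: 0.00214 / 0.56 = 0.003821 mol.
Photon energy: hc/λ = 6.001e-19 J; per mole, 3.614e5 J mol⁻¹.
Energy required: 0.003821 × 3.614e5 = 1381 J.
Time: 1381 J / 0.304 W = 4500 s.

t ≈ 4500 s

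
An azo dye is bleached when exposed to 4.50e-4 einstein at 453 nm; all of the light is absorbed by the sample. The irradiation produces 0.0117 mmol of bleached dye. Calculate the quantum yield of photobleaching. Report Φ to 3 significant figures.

Product: 0.0117 mmol = 1.17e-5 mol.
Φ = 1.17e-5 mol / 4.50e-4 mol photons = 0.0260.

Φ = 0.0260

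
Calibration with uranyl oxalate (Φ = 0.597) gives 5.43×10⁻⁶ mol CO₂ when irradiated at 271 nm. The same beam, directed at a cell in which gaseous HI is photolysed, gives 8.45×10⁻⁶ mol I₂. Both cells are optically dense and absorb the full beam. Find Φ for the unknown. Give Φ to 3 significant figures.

Φ = 0.929

Photons absorbed by the actinometer: 5.43×10⁻⁶ / 0.597 = 9.095×10⁻⁶ mol.
Φ(unknown) = 8.45×10⁻⁶ / 9.095×10⁻⁶ = 0.929.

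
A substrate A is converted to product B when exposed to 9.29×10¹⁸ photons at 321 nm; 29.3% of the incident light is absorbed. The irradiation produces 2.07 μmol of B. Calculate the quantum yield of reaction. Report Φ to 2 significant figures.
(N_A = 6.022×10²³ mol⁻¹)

Product: 2.07 μmol = 2.07×10⁻⁶ mol.
Moles of photons: 9.29×10¹⁸ / 6.022×10²³ = 1.543×10⁻⁵ mol.
Photons absorbed: 0.293 × 1.543×10⁻⁵ = 4.521×10⁻⁶ mol.
Φ = 2.07×10⁻⁶ mol / 4.521×10⁻⁶ mol photons = 0.46.

Φ = 0.46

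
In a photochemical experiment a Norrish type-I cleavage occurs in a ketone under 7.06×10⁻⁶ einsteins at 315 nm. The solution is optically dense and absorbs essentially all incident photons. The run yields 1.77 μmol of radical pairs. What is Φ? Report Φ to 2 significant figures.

Product: 1.77 μmol = 1.77×10⁻⁶ mol.
Φ = 1.77×10⁻⁶ mol / 7.06×10⁻⁶ mol photons = 0.25.

Φ = 0.25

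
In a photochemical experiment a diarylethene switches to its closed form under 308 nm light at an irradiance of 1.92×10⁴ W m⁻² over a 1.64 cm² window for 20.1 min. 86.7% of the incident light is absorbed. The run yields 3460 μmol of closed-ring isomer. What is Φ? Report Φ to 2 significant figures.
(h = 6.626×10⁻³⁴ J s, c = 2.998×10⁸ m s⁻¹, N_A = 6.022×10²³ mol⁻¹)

Φ = 0.41

Product: 3460 μmol = 0.00346 mol.
Photon energy at 308 nm: hc/λ = (6.626×10⁻³⁴)(2.998×10⁸)/(308×10⁻⁹) = 6.450×10⁻¹⁹ J.
Energy delivered: (1.92×10⁴ W m⁻²)(1.64×10⁻⁴ m²)(1206 s) = 3797 J.
Photons incident: 3797 / 6.450×10⁻¹⁹ = 5.887×10²¹, i.e. 5.887×10²¹/6.022×10²³ = 0.009776 mol.
Photons absorbed: 0.867 × 0.009776 = 0.008476 mol.
Φ = 0.00346 mol / 0.008476 mol photons = 0.41.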